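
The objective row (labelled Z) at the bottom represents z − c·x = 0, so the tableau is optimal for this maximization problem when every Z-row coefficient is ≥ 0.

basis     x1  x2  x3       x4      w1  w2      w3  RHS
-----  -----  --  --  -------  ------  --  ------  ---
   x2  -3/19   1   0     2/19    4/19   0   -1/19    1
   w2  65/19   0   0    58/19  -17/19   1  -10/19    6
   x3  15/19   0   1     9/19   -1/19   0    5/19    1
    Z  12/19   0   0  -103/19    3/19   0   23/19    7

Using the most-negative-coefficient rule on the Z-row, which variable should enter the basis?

Negative Z-row entries: x4: -103/19.
The most negative is -103/19 in column x4, so x4 enters.

x4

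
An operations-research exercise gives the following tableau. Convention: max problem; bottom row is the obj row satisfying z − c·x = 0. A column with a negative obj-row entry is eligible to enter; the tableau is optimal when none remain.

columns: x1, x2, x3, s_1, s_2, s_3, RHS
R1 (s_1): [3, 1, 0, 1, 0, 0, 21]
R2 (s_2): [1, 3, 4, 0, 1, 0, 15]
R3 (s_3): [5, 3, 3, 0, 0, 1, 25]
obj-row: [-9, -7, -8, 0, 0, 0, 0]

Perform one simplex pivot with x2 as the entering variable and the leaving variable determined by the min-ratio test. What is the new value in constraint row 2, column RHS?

Ratio test on column x2 — row 1: 21/1 = 21; row 2: 15/3 = 5; row 3: 25/3 = 25/3. Minimum is 5 at row 2 (s_2 leaves); pivot element 3.
Divide row 2 by 3; eliminate column x2 from the other rows.
In the new row 2, the RHS entry is the old entry divided by the pivot: 15/3 = 5.

5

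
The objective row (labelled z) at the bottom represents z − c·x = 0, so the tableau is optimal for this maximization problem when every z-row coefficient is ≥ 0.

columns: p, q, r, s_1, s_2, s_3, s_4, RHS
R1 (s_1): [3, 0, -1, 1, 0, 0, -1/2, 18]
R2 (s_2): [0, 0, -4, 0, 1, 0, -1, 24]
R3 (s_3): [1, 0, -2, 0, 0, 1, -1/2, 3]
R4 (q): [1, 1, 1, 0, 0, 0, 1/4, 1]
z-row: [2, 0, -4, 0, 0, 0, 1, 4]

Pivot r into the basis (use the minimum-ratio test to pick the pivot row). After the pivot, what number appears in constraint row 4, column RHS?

1

Ratio test on column r — row 1: entry -1 ≤ 0; row 2: entry -4 ≤ 0; row 3: entry -2 ≤ 0; row 4: 1/1 = 1. Minimum is 1 at row 4 (q leaves); pivot element 1.
Divide row 4 by 1; eliminate column r from the other rows.
In the new row 4, the RHS entry is the old entry divided by the pivot: 1/1 = 1.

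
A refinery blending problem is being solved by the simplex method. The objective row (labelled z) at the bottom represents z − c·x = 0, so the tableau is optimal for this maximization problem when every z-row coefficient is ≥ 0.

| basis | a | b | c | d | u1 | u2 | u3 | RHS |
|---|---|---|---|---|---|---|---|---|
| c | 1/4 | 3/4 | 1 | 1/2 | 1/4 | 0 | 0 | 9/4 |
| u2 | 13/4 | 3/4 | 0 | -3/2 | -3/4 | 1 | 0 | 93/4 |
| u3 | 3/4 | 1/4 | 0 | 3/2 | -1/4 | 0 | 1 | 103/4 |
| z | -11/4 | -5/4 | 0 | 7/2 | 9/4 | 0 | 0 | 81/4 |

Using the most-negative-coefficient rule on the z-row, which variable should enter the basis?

Negative z-row entries: a: -11/4, b: -5/4.
The most negative is -11/4 in column a, so a enters.

a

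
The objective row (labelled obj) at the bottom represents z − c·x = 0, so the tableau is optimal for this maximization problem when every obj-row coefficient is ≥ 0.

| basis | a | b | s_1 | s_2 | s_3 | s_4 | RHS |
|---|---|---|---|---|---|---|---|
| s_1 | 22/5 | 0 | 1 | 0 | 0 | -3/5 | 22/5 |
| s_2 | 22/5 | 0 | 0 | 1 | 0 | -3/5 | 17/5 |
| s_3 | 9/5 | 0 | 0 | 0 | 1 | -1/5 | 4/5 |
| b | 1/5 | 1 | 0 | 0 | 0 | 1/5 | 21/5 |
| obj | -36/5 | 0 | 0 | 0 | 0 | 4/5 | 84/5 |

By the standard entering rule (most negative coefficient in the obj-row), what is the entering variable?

Negative obj-row entries: a: -36/5.
The most negative is -36/5 in column a, so a enters.

a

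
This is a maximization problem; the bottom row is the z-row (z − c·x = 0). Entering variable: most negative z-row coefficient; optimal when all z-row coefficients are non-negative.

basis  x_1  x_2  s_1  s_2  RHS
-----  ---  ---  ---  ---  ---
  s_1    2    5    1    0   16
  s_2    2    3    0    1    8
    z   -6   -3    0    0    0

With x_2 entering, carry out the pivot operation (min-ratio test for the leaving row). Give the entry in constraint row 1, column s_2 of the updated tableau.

Ratio test on column x_2 — row 1: 16/5 = 16/5; row 2: 8/3 = 8/3. Minimum is 8/3 at row 2 (s_2 leaves); pivot element 3.
Divide row 2 by 3; eliminate column x_2 from the other rows.
Row 1 update in column s_2: 0 − 5·(1/3) = -5/3.

-5/3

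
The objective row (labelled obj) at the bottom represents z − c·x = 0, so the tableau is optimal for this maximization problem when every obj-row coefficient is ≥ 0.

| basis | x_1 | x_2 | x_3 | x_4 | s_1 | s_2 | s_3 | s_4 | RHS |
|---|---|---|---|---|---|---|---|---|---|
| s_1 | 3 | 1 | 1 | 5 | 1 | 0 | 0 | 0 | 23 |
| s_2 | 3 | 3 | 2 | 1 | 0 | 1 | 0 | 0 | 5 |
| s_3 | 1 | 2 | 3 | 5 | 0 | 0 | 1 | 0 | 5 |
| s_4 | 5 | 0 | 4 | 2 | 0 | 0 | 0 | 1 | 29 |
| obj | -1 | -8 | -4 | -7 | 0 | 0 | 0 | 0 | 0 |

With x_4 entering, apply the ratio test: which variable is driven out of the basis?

s_3

Column x_4 entries and ratios — s_1: 23/5 = 23/5; s_2: 5/1 = 5; s_3: 5/5 = 1; s_4: 29/2 = 29/2.
Smallest ratio is 1 in the row of s_3, so s_3 leaves.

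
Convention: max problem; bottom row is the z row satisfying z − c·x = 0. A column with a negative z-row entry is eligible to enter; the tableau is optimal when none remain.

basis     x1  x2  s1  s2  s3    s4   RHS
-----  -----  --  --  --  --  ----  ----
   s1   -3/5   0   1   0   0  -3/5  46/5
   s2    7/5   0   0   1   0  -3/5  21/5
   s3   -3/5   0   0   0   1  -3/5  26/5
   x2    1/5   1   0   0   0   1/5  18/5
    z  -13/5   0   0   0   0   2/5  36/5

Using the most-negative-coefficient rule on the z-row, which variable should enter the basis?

x1

Negative z-row entries: x1: -13/5.
The most negative is -13/5 in column x1, so x1 enters.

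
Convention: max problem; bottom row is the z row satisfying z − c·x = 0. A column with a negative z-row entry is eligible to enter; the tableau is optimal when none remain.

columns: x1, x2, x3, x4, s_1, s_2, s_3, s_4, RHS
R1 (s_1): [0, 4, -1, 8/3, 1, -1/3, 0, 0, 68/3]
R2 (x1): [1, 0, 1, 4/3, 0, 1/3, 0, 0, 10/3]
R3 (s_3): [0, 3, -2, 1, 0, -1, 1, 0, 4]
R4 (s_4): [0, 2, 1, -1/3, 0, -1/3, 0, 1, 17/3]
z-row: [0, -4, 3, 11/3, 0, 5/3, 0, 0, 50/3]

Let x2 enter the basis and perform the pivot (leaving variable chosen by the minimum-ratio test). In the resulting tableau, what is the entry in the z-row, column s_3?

Ratio test on column x2 — row 1: (68/3)/4 = 17/3; row 2: entry 0 ≤ 0; row 3: 4/3 = 4/3; row 4: (17/3)/2 = 17/6. Minimum is 4/3 at row 3 (s_3 leaves); pivot element 3.
Divide row 3 by 3; eliminate column x2 from the other rows.
z-row update in column s_3: 0 − (-4)·(1/3) = 4/3.

4/3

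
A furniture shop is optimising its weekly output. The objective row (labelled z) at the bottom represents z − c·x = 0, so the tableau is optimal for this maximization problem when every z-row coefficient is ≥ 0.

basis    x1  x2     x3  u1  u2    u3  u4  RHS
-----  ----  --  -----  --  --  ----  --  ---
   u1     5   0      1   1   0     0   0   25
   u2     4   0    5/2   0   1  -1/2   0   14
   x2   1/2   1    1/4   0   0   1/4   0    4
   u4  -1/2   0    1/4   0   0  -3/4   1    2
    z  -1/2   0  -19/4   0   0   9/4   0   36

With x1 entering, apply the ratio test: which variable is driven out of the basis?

Column x1 entries and ratios — u1: 25/5 = 5; u2: 14/4 = 7/2; x2: 4/(1/2) = 8; u4: -1/2 ≤ 0, skip.
Smallest ratio is 7/2 in the row of u2, so u2 leaves.

u2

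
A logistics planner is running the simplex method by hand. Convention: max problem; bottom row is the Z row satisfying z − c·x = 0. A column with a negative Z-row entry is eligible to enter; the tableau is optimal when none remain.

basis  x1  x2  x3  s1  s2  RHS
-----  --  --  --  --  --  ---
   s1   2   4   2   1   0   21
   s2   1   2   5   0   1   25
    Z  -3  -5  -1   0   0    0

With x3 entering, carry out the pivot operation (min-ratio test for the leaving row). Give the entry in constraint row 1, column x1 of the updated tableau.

8/5

Ratio test on column x3 — row 1: 21/2 = 21/2; row 2: 25/5 = 5. Minimum is 5 at row 2 (s2 leaves); pivot element 5.
Divide row 2 by 5; eliminate column x3 from the other rows.
Row 1 update in column x1: 2 − 2·(1/5) = 8/5.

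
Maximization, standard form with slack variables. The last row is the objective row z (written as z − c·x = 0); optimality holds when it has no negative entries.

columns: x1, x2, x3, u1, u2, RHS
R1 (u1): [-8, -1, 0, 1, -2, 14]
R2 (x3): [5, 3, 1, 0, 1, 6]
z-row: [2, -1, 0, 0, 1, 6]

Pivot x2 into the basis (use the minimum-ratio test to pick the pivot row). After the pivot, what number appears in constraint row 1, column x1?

Ratio test on column x2 — row 1: entry -1 ≤ 0; row 2: 6/3 = 2. Minimum is 2 at row 2 (x3 leaves); pivot element 3.
Divide row 2 by 3; eliminate column x2 from the other rows.
Row 1 update in column x1: -8 − (-1)·(5/3) = -19/3.

-19/3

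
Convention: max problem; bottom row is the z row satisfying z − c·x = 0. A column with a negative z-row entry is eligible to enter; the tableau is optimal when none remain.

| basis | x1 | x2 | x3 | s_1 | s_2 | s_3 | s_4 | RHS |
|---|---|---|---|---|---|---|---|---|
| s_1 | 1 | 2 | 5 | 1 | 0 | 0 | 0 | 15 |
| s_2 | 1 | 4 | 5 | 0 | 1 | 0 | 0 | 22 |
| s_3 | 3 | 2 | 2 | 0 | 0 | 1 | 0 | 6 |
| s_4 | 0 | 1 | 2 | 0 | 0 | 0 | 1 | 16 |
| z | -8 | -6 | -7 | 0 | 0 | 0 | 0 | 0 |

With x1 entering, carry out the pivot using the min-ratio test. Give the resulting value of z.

Ratio test on column x1 — row 1: 15/1 = 15; row 2: 22/1 = 22; row 3: 6/3 = 2; row 4: entry 0 ≤ 0. Minimum is 2 at row 3 (s_3 leaves); pivot element 3.
Pivot on row 3; the z-row RHS becomes 0 − (-8)·2 = 16.

16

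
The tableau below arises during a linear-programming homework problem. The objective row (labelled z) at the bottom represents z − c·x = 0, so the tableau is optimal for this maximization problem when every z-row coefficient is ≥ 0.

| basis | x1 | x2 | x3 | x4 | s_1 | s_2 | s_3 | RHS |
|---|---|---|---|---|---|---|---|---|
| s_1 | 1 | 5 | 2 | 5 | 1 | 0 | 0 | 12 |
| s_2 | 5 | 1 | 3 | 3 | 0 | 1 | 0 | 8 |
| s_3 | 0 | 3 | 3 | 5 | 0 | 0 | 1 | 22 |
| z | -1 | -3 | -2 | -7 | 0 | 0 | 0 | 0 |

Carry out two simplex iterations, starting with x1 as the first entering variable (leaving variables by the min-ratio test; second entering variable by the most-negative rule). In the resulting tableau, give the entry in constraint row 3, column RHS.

Ratio test on column x1 — row 1: 12/1 = 12; row 2: 8/5 = 8/5; row 3: entry 0 ≤ 0. Minimum is 8/5 at row 2 (s_2 leaves); pivot element 5.
Divide row 2 by 5; eliminate column x1 from the other rows.
Second iteration: most negative z-row entry is -32/5 in column x4, so x4 enters.
Ratio test on column x4 — row 1: (52/5)/(22/5) = 26/11; row 2: (8/5)/(3/5) = 8/3; row 3: 22/5 = 22/5. Minimum is 26/11 at row 1 (s_1 leaves); pivot element 22/5.
Divide row 1 by 22/5; eliminate column x4 from the other rows.
After both pivots, the entry at constraint row 3, column RHS is 112/11.

112/11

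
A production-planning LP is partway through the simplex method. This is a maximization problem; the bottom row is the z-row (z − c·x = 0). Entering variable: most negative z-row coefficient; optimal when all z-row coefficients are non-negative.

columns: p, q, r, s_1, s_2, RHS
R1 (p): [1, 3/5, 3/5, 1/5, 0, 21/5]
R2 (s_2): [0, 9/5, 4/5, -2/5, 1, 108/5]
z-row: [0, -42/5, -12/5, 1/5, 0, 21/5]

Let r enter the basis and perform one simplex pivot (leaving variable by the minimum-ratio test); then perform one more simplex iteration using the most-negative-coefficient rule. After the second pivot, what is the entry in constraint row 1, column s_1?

1/3

Ratio test on column r — row 1: (21/5)/(3/5) = 7; row 2: (108/5)/(4/5) = 27. Minimum is 7 at row 1 (p leaves); pivot element 3/5.
Divide row 1 by 3/5; eliminate column r from the other rows.
Second iteration: most negative z-row entry is -6 in column q, so q enters.
Ratio test on column q — row 1: 7/1 = 7; row 2: 16/1 = 16. Minimum is 7 at row 1 (r leaves); pivot element 1.
Divide row 1 by 1; eliminate column q from the other rows.
After both pivots, the entry at constraint row 1, column s_1 is 1/3.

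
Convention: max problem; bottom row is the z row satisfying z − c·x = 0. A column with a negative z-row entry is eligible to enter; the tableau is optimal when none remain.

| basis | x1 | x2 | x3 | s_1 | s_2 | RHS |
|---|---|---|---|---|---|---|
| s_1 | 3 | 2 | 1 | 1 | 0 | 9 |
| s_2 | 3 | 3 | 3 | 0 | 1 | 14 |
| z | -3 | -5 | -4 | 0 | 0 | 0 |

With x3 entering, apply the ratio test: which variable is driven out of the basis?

s_2

Column x3 entries and ratios — s_1: 9/1 = 9; s_2: 14/3 = 14/3.
Smallest ratio is 14/3 in the row of s_2, so s_2 leaves.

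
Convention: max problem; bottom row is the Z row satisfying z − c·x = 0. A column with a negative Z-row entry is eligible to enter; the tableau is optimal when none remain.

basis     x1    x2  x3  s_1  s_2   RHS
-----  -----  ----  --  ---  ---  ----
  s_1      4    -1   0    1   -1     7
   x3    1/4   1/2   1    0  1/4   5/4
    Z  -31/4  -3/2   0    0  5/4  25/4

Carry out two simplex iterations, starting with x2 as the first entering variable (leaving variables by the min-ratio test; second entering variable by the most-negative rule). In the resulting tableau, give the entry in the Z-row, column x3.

Ratio test on column x2 — row 1: entry -1 ≤ 0; row 2: (5/4)/(1/2) = 5/2. Minimum is 5/2 at row 2 (x3 leaves); pivot element 1/2.
Divide row 2 by 1/2; eliminate column x2 from the other rows.
Second iteration: most negative Z-row entry is -7 in column x1, so x1 enters.
Ratio test on column x1 — row 1: (19/2)/(9/2) = 19/9; row 2: (5/2)/(1/2) = 5. Minimum is 19/9 at row 1 (s_1 leaves); pivot element 9/2.
Divide row 1 by 9/2; eliminate column x1 from the other rows.
After both pivots, the entry at the Z-row, column x3 is 55/9.

55/9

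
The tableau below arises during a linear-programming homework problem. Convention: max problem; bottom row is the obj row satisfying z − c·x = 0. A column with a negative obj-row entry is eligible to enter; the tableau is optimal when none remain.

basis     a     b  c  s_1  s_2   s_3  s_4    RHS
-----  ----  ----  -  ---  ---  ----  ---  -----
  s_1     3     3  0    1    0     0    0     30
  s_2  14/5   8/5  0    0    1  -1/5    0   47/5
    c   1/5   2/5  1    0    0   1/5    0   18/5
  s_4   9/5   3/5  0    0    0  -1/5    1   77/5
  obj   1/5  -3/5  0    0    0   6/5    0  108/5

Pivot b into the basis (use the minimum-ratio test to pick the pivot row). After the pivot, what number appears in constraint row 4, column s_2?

-3/8

Ratio test on column b — row 1: 30/3 = 10; row 2: (47/5)/(8/5) = 47/8; row 3: (18/5)/(2/5) = 9; row 4: (77/5)/(3/5) = 77/3. Minimum is 47/8 at row 2 (s_2 leaves); pivot element 8/5.
Divide row 2 by 8/5; eliminate column b from the other rows.
Row 4 update in column s_2: 0 − (3/5)·(5/8) = -3/8.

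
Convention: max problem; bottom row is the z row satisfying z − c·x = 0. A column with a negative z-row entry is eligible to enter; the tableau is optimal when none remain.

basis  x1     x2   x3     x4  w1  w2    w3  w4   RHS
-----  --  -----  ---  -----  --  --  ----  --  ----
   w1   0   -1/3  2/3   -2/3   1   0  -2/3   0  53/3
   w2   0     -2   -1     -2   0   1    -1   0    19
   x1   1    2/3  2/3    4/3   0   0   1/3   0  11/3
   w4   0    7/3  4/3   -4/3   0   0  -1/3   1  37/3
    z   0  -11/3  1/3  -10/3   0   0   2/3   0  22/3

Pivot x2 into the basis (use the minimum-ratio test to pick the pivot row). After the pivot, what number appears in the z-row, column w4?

11/7

Ratio test on column x2 — row 1: entry -1/3 ≤ 0; row 2: entry -2 ≤ 0; row 3: (11/3)/(2/3) = 11/2; row 4: (37/3)/(7/3) = 37/7. Minimum is 37/7 at row 4 (w4 leaves); pivot element 7/3.
Divide row 4 by 7/3; eliminate column x2 from the other rows.
z-row update in column w4: 0 − (-11/3)·(3/7) = 11/7.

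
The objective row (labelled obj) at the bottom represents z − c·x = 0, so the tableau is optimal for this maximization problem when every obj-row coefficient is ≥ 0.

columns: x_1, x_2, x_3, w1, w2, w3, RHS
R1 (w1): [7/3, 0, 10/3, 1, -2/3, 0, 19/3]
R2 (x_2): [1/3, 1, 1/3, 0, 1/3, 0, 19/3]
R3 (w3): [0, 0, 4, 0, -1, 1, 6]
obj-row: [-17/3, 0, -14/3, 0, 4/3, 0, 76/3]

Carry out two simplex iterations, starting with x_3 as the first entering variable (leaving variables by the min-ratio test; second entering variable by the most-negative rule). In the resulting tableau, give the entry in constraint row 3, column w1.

Ratio test on column x_3 — row 1: (19/3)/(10/3) = 19/10; row 2: (19/3)/(1/3) = 19; row 3: 6/4 = 3/2. Minimum is 3/2 at row 3 (w3 leaves); pivot element 4.
Divide row 3 by 4; eliminate column x_3 from the other rows.
Second iteration: most negative obj-row entry is -17/3 in column x_1, so x_1 enters.
Ratio test on column x_1 — row 1: (4/3)/(7/3) = 4/7; row 2: (35/6)/(1/3) = 35/2; row 3: entry 0 ≤ 0. Minimum is 4/7 at row 1 (w1 leaves); pivot element 7/3.
Divide row 1 by 7/3; eliminate column x_1 from the other rows.
After both pivots, the entry at constraint row 3, column w1 is 0.

0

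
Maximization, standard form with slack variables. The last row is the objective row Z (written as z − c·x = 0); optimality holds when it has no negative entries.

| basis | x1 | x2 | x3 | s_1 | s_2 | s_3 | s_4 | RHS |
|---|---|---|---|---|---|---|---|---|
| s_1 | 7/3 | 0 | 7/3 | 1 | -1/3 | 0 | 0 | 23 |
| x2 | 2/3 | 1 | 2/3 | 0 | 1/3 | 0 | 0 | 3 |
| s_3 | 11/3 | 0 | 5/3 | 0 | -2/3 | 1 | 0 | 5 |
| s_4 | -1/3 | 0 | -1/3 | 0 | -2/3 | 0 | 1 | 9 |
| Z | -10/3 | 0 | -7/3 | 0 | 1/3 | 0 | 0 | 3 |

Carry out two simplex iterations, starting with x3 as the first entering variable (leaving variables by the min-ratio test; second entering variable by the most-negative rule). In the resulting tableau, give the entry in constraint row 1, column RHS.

15

Ratio test on column x3 — row 1: 23/(7/3) = 69/7; row 2: 3/(2/3) = 9/2; row 3: 5/(5/3) = 3; row 4: entry -1/3 ≤ 0. Minimum is 3 at row 3 (s_3 leaves); pivot element 5/3.
Divide row 3 by 5/3; eliminate column x3 from the other rows.
Second iteration: most negative Z-row entry is -3/5 in column s_2, so s_2 enters.
Ratio test on column s_2 — row 1: 16/(3/5) = 80/3; row 2: 1/(3/5) = 5/3; row 3: entry -2/5 ≤ 0; row 4: entry -4/5 ≤ 0. Minimum is 5/3 at row 2 (x2 leaves); pivot element 3/5.
Divide row 2 by 3/5; eliminate column s_2 from the other rows.
After both pivots, the entry at constraint row 1, column RHS is 15.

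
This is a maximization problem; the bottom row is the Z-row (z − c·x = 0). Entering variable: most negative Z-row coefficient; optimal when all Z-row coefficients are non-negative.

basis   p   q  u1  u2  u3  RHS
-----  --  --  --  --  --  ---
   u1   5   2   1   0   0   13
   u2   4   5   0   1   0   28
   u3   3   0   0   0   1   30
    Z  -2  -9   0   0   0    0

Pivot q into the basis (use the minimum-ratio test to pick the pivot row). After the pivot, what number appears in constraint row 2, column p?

Ratio test on column q — row 1: 13/2 = 13/2; row 2: 28/5 = 28/5; row 3: entry 0 ≤ 0. Minimum is 28/5 at row 2 (u2 leaves); pivot element 5.
Divide row 2 by 5; eliminate column q from the other rows.
In the new row 2, the p entry is the old entry divided by the pivot: 4/5 = 4/5.

4/5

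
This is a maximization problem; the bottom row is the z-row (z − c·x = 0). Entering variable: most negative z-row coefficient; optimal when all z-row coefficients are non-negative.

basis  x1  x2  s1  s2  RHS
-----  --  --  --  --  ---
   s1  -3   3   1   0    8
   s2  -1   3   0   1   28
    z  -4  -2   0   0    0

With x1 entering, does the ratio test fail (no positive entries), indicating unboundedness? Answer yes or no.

yes

Every constraint-row entry in column x1 is ≤ 0, so increasing x1 is unbounded.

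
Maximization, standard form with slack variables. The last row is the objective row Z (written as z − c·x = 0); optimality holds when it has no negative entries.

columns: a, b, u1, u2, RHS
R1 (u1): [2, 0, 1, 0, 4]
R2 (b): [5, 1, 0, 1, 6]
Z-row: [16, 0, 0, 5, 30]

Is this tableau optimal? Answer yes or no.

Every Z-row coefficient is ≥ 0, so the tableau is optimal.

yes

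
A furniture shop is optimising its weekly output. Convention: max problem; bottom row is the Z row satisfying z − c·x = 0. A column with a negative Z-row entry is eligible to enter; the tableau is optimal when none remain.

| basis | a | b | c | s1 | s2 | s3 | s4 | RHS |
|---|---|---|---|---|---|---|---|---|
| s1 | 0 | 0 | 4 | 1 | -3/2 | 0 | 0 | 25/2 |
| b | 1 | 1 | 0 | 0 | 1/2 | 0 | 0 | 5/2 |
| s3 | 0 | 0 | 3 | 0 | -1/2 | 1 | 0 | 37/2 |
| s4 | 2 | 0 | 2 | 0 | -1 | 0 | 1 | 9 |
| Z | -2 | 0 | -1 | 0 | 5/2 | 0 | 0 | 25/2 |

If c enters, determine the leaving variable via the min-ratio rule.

Column c entries and ratios — s1: (25/2)/4 = 25/8; b: 0 ≤ 0, skip; s3: (37/2)/3 = 37/6; s4: 9/2 = 9/2.
Smallest ratio is 25/8 in the row of s1, so s1 leaves.

s1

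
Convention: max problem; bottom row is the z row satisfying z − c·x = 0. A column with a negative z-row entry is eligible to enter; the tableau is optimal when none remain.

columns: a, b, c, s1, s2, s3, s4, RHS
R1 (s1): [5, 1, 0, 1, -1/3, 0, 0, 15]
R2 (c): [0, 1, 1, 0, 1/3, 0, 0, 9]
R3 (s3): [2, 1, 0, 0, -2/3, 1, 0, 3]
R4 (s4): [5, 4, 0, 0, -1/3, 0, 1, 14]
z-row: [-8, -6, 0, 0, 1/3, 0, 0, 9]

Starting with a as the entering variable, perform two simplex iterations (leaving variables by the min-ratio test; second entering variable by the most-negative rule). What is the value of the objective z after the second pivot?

Ratio test on column a — row 1: 15/5 = 3; row 2: entry 0 ≤ 0; row 3: 3/2 = 3/2; row 4: 14/5 = 14/5. Minimum is 3/2 at row 3 (s3 leaves); pivot element 2.
Pivot on row 3; the z-row RHS becomes 9 − (-8)·(3/2) = 21.
Next entering variable (most negative z-row entry -7/3): s2.
Ratio test on column s2 — row 1: (15/2)/(4/3) = 45/8; row 2: 9/(1/3) = 27; row 3: entry -1/3 ≤ 0; row 4: (13/2)/(4/3) = 39/8. Minimum is 39/8 at row 4 (s4 leaves); pivot element 4/3.
After the second pivot the z-row RHS is 21 − (-7/3)·(39/8) = 259/8.

259/8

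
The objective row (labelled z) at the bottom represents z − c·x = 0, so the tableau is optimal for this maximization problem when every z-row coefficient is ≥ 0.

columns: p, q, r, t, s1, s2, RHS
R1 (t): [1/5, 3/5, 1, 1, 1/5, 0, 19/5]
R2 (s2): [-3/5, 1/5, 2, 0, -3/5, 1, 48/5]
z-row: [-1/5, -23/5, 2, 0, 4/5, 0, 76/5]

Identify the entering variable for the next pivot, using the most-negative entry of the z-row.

q

Negative z-row entries: p: -1/5, q: -23/5.
The most negative is -23/5 in column q, so q enters.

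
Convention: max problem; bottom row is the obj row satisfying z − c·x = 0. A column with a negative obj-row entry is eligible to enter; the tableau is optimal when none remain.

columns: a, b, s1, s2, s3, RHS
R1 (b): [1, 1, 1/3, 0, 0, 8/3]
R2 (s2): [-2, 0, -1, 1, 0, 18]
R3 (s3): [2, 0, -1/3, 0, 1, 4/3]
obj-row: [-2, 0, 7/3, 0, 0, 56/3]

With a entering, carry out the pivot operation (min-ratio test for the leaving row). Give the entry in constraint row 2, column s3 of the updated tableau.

1

Ratio test on column a — row 1: (8/3)/1 = 8/3; row 2: entry -2 ≤ 0; row 3: (4/3)/2 = 2/3. Minimum is 2/3 at row 3 (s3 leaves); pivot element 2.
Divide row 3 by 2; eliminate column a from the other rows.
Row 2 update in column s3: 0 − (-2)·(1/2) = 1.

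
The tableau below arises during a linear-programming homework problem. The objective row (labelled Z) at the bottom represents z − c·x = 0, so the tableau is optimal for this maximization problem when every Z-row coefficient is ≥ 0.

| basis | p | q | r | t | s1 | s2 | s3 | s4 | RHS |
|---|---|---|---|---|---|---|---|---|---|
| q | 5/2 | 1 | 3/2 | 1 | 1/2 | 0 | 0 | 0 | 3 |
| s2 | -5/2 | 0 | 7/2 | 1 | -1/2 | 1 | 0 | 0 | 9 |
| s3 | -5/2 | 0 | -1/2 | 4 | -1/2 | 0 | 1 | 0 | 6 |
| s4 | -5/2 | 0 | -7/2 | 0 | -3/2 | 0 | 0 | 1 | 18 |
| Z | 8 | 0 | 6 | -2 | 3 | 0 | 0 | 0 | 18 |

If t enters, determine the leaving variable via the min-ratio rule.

Column t entries and ratios — q: 3/1 = 3; s2: 9/1 = 9; s3: 6/4 = 3/2; s4: 0 ≤ 0, skip.
Smallest ratio is 3/2 in the row of s3, so s3 leaves.

s3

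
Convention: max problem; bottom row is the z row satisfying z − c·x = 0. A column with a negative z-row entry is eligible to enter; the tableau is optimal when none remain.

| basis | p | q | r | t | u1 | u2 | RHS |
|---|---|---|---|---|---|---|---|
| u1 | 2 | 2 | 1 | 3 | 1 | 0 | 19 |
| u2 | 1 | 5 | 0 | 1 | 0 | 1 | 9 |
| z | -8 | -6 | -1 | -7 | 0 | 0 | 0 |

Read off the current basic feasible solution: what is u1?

u1 is basic (row 1); its value is the RHS of that row, 19.

19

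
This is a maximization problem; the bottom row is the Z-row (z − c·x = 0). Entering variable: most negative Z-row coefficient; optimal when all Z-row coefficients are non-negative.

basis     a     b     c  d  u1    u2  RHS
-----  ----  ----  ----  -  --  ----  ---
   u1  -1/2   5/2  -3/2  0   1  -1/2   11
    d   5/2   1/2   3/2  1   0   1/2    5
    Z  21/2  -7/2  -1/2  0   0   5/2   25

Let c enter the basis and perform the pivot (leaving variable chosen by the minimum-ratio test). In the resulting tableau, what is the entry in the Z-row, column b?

Ratio test on column c — row 1: entry -3/2 ≤ 0; row 2: 5/(3/2) = 10/3. Minimum is 10/3 at row 2 (d leaves); pivot element 3/2.
Divide row 2 by 3/2; eliminate column c from the other rows.
Z-row update in column b: -7/2 − (-1/2)·(1/3) = -10/3.

-10/3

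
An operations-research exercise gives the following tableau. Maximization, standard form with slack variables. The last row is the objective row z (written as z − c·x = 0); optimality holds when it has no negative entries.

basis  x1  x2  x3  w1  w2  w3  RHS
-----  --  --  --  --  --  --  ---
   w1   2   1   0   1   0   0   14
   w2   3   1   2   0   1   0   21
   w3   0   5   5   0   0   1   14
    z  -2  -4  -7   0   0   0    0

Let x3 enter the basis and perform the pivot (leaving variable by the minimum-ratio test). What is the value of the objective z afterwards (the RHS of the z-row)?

98/5

Ratio test on column x3 — row 1: entry 0 ≤ 0; row 2: 21/2 = 21/2; row 3: 14/5 = 14/5. Minimum is 14/5 at row 3 (w3 leaves); pivot element 5.
Pivot on row 3; the z-row RHS becomes 0 − (-7)·(14/5) = 98/5.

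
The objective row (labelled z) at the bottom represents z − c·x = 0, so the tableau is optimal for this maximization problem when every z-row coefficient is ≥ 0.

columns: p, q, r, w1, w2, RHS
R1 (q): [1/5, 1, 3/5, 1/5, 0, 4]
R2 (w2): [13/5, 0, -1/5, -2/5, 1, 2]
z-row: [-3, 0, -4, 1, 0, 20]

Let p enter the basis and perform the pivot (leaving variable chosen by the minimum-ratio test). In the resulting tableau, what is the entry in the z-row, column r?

-55/13

Ratio test on column p — row 1: 4/(1/5) = 20; row 2: 2/(13/5) = 10/13. Minimum is 10/13 at row 2 (w2 leaves); pivot element 13/5.
Divide row 2 by 13/5; eliminate column p from the other rows.
z-row update in column r: -4 − (-3)·(-1/13) = -55/13.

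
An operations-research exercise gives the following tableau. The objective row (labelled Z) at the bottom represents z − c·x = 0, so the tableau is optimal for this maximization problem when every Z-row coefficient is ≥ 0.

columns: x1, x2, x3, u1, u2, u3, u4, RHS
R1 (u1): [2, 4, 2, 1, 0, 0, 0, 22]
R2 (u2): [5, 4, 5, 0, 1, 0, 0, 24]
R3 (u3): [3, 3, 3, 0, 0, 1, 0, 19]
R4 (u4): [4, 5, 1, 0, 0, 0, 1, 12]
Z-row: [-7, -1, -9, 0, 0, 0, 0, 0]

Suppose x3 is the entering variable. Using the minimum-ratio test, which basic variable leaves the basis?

u2

Column x3 entries and ratios — u1: 22/2 = 11; u2: 24/5 = 24/5; u3: 19/3 = 19/3; u4: 12/1 = 12.
Smallest ratio is 24/5 in the row of u2, so u2 leaves.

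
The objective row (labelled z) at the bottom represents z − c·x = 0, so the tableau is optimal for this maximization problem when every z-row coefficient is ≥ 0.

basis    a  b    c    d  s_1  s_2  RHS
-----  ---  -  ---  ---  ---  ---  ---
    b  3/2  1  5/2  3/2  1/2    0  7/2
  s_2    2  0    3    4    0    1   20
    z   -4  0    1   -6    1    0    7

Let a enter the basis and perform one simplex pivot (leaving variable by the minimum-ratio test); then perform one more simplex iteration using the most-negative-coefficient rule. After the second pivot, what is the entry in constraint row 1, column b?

2/3

Ratio test on column a — row 1: (7/2)/(3/2) = 7/3; row 2: 20/2 = 10. Minimum is 7/3 at row 1 (b leaves); pivot element 3/2.
Divide row 1 by 3/2; eliminate column a from the other rows.
Second iteration: most negative z-row entry is -2 in column d, so d enters.
Ratio test on column d — row 1: (7/3)/1 = 7/3; row 2: (46/3)/2 = 23/3. Minimum is 7/3 at row 1 (a leaves); pivot element 1.
Divide row 1 by 1; eliminate column d from the other rows.
After both pivots, the entry at constraint row 1, column b is 2/3.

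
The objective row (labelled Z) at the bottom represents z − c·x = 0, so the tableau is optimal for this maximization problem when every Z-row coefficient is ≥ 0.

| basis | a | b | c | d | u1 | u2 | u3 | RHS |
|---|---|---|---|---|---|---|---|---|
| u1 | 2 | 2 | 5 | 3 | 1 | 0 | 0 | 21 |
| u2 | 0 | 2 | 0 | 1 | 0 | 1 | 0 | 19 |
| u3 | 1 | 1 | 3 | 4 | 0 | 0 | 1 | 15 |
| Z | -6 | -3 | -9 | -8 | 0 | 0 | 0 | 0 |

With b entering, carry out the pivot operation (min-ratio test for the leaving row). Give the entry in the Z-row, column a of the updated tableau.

-6

Ratio test on column b — row 1: 21/2 = 21/2; row 2: 19/2 = 19/2; row 3: 15/1 = 15. Minimum is 19/2 at row 2 (u2 leaves); pivot element 2.
Divide row 2 by 2; eliminate column b from the other rows.
Z-row update in column a: -6 − (-3)·0 = -6.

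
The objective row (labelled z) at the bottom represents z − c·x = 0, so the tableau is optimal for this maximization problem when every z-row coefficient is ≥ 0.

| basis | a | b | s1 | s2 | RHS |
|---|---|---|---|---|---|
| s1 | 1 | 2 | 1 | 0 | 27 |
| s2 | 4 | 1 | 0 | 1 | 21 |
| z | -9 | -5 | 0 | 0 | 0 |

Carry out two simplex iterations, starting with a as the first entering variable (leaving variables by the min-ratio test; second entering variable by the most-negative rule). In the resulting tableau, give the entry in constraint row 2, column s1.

Ratio test on column a — row 1: 27/1 = 27; row 2: 21/4 = 21/4. Minimum is 21/4 at row 2 (s2 leaves); pivot element 4.
Divide row 2 by 4; eliminate column a from the other rows.
Second iteration: most negative z-row entry is -11/4 in column b, so b enters.
Ratio test on column b — row 1: (87/4)/(7/4) = 87/7; row 2: (21/4)/(1/4) = 21. Minimum is 87/7 at row 1 (s1 leaves); pivot element 7/4.
Divide row 1 by 7/4; eliminate column b from the other rows.
After both pivots, the entry at constraint row 2, column s1 is -1/7.

-1/7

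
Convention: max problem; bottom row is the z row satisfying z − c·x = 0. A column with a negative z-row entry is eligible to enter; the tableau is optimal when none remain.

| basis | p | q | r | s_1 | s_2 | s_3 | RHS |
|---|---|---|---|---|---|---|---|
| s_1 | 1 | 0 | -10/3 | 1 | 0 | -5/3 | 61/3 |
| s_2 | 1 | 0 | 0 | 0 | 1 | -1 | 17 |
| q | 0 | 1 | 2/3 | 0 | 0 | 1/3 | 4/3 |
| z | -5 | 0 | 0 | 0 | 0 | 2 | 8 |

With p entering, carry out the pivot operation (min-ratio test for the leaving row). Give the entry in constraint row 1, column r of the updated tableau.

-10/3

Ratio test on column p — row 1: (61/3)/1 = 61/3; row 2: 17/1 = 17; row 3: entry 0 ≤ 0. Minimum is 17 at row 2 (s_2 leaves); pivot element 1.
Divide row 2 by 1; eliminate column p from the other rows.
Row 1 update in column r: -10/3 − 1·0 = -10/3.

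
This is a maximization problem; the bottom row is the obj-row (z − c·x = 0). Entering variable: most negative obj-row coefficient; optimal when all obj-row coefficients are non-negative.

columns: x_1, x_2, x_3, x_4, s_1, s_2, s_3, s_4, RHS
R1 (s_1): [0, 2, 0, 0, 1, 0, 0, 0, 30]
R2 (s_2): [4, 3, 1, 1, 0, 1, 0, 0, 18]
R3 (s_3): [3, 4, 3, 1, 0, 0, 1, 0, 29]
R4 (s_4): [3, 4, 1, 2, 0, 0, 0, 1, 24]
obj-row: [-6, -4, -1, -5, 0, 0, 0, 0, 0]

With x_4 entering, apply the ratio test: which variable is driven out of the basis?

Column x_4 entries and ratios — s_1: 0 ≤ 0, skip; s_2: 18/1 = 18; s_3: 29/1 = 29; s_4: 24/2 = 12.
Smallest ratio is 12 in the row of s_4, so s_4 leaves.

s_4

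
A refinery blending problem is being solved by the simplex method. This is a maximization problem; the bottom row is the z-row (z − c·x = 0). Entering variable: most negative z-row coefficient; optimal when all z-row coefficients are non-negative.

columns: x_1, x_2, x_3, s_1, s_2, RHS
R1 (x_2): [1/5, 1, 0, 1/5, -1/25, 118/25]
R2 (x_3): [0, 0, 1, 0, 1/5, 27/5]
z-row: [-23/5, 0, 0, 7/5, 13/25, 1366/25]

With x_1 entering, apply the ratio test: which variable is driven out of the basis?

Column x_1 entries and ratios — x_2: (118/25)/(1/5) = 118/5; x_3: 0 ≤ 0, skip.
Smallest ratio is 118/5 in the row of x_2, so x_2 leaves.

x_2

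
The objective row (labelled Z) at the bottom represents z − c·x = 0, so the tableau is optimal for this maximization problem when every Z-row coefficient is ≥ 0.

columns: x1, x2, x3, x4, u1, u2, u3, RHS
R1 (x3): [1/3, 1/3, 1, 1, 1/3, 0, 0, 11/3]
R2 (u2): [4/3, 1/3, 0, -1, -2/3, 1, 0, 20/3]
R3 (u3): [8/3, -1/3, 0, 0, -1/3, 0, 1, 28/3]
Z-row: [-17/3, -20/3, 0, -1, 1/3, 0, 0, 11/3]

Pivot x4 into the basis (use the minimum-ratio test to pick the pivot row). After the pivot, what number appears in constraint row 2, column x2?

2/3

Ratio test on column x4 — row 1: (11/3)/1 = 11/3; row 2: entry -1 ≤ 0; row 3: entry 0 ≤ 0. Minimum is 11/3 at row 1 (x3 leaves); pivot element 1.
Divide row 1 by 1; eliminate column x4 from the other rows.
Row 2 update in column x2: 1/3 − (-1)·(1/3) = 2/3.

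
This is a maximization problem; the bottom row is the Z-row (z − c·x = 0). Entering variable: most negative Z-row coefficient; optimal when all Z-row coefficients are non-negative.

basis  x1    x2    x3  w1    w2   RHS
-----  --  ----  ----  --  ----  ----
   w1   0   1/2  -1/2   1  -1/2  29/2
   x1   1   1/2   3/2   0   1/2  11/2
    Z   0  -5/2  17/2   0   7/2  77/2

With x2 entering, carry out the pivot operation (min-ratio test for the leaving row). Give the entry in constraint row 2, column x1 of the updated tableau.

2

Ratio test on column x2 — row 1: (29/2)/(1/2) = 29; row 2: (11/2)/(1/2) = 11. Minimum is 11 at row 2 (x1 leaves); pivot element 1/2.
Divide row 2 by 1/2; eliminate column x2 from the other rows.
In the new row 2, the x1 entry is the old entry divided by the pivot: 1/(1/2) = 2.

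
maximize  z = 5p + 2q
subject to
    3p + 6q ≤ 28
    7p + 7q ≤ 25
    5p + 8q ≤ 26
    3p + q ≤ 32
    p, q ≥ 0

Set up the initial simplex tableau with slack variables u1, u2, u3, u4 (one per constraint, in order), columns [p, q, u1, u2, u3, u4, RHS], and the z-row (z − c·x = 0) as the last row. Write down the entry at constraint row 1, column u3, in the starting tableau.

0

Slack u3 belongs to constraint 3; its column is the unit vector e_3, so the entry in row 1 is 0.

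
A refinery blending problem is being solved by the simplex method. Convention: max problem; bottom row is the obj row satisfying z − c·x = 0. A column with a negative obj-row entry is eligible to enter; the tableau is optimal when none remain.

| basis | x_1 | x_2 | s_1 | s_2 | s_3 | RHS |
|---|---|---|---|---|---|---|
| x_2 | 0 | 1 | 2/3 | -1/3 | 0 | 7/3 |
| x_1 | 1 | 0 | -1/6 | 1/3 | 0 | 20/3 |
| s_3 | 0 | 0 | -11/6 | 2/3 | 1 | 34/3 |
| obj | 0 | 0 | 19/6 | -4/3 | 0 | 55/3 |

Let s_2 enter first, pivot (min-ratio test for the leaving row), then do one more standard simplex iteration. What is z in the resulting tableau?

Ratio test on column s_2 — row 1: entry -1/3 ≤ 0; row 2: (20/3)/(1/3) = 20; row 3: (34/3)/(2/3) = 17. Minimum is 17 at row 3 (s_3 leaves); pivot element 2/3.
Pivot on row 3; the obj-row RHS becomes 55/3 − (-4/3)·17 = 41.
Next entering variable (most negative obj-row entry -1/2): s_1.
Ratio test on column s_1 — row 1: entry -1/4 ≤ 0; row 2: 1/(3/4) = 4/3; row 3: entry -11/4 ≤ 0. Minimum is 4/3 at row 2 (x_1 leaves); pivot element 3/4.
After the second pivot the obj-row RHS is 41 − (-1/2)·(4/3) = 125/3.

125/3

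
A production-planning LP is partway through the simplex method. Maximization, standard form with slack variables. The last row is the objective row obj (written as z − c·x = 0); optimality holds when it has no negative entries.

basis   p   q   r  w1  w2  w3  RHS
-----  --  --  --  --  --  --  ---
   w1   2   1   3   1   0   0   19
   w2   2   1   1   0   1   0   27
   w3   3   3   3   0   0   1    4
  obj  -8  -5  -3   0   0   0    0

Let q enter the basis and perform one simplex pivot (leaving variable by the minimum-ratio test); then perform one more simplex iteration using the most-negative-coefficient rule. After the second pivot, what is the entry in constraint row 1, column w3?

-2/3

Ratio test on column q — row 1: 19/1 = 19; row 2: 27/1 = 27; row 3: 4/3 = 4/3. Minimum is 4/3 at row 3 (w3 leaves); pivot element 3.
Divide row 3 by 3; eliminate column q from the other rows.
Second iteration: most negative obj-row entry is -3 in column p, so p enters.
Ratio test on column p — row 1: (53/3)/1 = 53/3; row 2: (77/3)/1 = 77/3; row 3: (4/3)/1 = 4/3. Minimum is 4/3 at row 3 (q leaves); pivot element 1.
Divide row 3 by 1; eliminate column p from the other rows.
After both pivots, the entry at constraint row 1, column w3 is -2/3.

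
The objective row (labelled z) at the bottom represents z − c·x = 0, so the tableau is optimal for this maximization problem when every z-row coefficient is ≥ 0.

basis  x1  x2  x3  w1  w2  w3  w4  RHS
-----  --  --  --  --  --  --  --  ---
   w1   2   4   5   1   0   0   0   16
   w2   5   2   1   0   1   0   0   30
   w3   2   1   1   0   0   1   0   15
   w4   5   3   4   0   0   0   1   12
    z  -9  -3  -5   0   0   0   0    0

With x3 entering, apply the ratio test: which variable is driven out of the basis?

Column x3 entries and ratios — w1: 16/5 = 16/5; w2: 30/1 = 30; w3: 15/1 = 15; w4: 12/4 = 3.
Smallest ratio is 3 in the row of w4, so w4 leaves.

w4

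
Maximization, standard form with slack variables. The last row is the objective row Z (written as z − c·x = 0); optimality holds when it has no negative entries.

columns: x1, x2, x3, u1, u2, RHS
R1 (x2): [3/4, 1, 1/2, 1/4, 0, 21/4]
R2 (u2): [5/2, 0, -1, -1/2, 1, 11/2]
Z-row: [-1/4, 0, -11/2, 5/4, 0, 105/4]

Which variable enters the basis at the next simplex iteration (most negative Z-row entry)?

x3

Negative Z-row entries: x1: -1/4, x3: -11/2.
The most negative is -11/2 in column x3, so x3 enters.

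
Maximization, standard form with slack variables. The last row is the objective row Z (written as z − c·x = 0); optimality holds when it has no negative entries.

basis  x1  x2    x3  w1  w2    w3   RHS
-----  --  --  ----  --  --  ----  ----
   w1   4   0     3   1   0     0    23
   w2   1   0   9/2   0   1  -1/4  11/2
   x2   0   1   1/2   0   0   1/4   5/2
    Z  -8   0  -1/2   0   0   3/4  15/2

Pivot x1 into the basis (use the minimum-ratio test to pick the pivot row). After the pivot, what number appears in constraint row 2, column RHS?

11/2

Ratio test on column x1 — row 1: 23/4 = 23/4; row 2: (11/2)/1 = 11/2; row 3: entry 0 ≤ 0. Minimum is 11/2 at row 2 (w2 leaves); pivot element 1.
Divide row 2 by 1; eliminate column x1 from the other rows.
In the new row 2, the RHS entry is the old entry divided by the pivot: (11/2)/1 = 11/2.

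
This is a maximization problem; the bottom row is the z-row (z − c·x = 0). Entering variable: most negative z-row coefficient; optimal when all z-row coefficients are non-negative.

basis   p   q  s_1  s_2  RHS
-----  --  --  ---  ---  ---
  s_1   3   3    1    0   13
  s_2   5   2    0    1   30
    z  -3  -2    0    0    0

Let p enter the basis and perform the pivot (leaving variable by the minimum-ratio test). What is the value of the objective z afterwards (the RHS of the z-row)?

Ratio test on column p — row 1: 13/3 = 13/3; row 2: 30/5 = 6. Minimum is 13/3 at row 1 (s_1 leaves); pivot element 3.
Pivot on row 1; the z-row RHS becomes 0 − (-3)·(13/3) = 13.

13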